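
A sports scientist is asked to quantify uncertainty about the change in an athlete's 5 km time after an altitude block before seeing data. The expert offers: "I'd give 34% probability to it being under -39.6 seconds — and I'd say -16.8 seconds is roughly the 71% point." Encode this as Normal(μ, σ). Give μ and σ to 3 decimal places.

μ = -29.863, σ = 23.606

For Normal(μ,σ), the p-quantile is μ + z_p·σ. Here z_{0.34} = -0.4125, z_{0.71} = 0.5534.
So -39.6 = μ − 0.4125σ and -16.8 = μ + 0.5534σ.
Subtracting: σ = (-16.8 − -39.6)/(0.5534 − (-0.4125)) = 23.606.
Then μ = -39.6 − (-0.4125)·23.606 = -29.863.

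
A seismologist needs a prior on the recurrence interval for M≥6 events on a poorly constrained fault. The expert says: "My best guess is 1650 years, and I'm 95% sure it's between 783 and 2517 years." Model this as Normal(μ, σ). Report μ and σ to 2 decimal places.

μ = 1650.00, σ = 442.36

A symmetric 95% interval runs μ ± z·σ with z = 1.96.
Half-width = 867, so σ = 867/1.96 = 442.36.
μ is the stated best guess, 1650.00.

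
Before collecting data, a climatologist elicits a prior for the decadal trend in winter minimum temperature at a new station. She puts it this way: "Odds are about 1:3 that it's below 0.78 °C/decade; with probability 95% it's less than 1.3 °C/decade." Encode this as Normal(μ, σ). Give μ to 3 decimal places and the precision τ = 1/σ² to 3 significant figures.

μ = 0.931, τ = 19.9

For Normal(μ,σ), the p-quantile is μ + z_p·σ. Here z_{0.25} = -0.6745, z_{0.95} = 1.645.
So 0.78 = μ − 0.6745σ and 1.3 = μ + 1.645σ.
Subtracting: σ = (1.3 − 0.78)/(1.645 − (-0.6745)) = 0.224.
Then μ = 0.78 − (-0.6745)·0.224 = 0.931.
Precision τ = 1/σ² = 1/0.2242² = 19.9.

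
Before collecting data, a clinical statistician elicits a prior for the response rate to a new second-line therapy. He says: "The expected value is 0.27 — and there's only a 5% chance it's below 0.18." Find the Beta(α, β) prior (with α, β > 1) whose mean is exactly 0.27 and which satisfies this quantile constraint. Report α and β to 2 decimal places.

α ≈ 15.82, β ≈ 42.77

With mean 0.27 fixed, write α = 0.27s, β = 0.73s where s = α+β.
Need P(θ < 0.18) = 0.05 under Beta(0.27s, 0.73s). Normal approximation: (q−m)/√(m(1−m)/s) ≈ z_{0.05} = -1.64, so s ≈ 0.27·0.73·(-1.64)²/(0.18−0.27)² = 65.8.
At s = 65.8: P(θ<0.18) ≈ 0.040. Adjusting to match 0.05 gives s ≈ 58.59.
So α = 0.27·58.59 ≈ 15.82, β = 0.73·58.59 ≈ 42.77.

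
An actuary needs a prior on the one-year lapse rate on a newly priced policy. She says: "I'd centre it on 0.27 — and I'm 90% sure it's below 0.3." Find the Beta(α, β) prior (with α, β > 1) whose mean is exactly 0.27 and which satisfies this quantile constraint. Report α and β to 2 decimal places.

α ≈ 98.71, β ≈ 266.90

With mean 0.27 fixed, write α = 0.27s, β = 0.73s where s = α+β.
Need P(θ < 0.3) = 0.9 under Beta(0.27s, 0.73s). Normal approximation: (q−m)/√(m(1−m)/s) ≈ z_{0.9} = 1.28, so s ≈ 0.27·0.73·(1.28)²/(0.3−0.27)² = 359.7.
At s = 359.7: P(θ<0.3) ≈ 0.898. Adjusting to match 0.9 gives s ≈ 365.61.
So α = 0.27·365.61 ≈ 98.71, β = 0.73·365.61 ≈ 266.90.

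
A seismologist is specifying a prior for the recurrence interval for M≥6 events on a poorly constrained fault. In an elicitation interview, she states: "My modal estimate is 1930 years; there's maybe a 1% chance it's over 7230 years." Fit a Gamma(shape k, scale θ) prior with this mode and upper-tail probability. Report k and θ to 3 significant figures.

k ≈ 3.44, θ ≈ 791

Gamma(k,θ) with k>1 has mode (k−1)θ, so θ = 1930/(k−1).
Need P(X < 7230) = 0.99 with θ tied to k this way. Start at k = 2, θ = 1930: P(X<7230) ≈ 0.888.
Too low — raise k to concentrate. Iterating converges to k ≈ 3.44.
Then θ = 1930/(3.44−1) ≈ 791.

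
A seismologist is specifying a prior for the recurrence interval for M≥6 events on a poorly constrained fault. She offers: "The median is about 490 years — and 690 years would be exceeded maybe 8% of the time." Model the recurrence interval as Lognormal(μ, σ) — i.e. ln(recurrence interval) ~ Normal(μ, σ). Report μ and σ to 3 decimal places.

If T ~ Lognormal(μ,σ) then ln T ~ Normal(μ,σ), so the p-quantile of ln T is μ + z_p·σ.
ln(490) = 6.194 and ln(690) = 6.537; z_{0.5} = 0, z_{0.92} = 1.405.
σ = (6.537 − 6.194)/(1.405 − (0)) = 0.244.
μ = 6.194 − (0)·0.244 = 6.194.

μ ≈ 6.194, σ ≈ 0.244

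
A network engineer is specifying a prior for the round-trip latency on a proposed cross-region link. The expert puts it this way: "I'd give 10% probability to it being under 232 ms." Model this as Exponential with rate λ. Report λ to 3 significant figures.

λ ≈ 0.000454

P(T < 232.0) = 1 − e^(−λ·232.0) = 0.1, so λ = −ln(1−0.1)/232.0 = −ln(0.9)/232.0 = 0.000454.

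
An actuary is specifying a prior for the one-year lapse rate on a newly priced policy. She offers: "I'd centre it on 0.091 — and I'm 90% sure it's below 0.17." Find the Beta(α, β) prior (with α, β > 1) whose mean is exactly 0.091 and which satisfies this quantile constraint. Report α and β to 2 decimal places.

α ≈ 2.16, β ≈ 21.59

With mean 0.091 fixed, write α = 0.091s, β = 0.909s where s = α+β.
Need P(θ < 0.17) = 0.9 under Beta(0.091s, 0.909s). Normal approximation: (q−m)/√(m(1−m)/s) ≈ z_{0.9} = 1.28, so s ≈ 0.091·0.909·(1.28)²/(0.17−0.091)² = 21.8.
At s = 21.8: P(θ<0.17) ≈ 0.893. Adjusting to match 0.9 gives s ≈ 23.75.
So α = 0.091·23.75 ≈ 2.16, β = 0.909·23.75 ≈ 21.59.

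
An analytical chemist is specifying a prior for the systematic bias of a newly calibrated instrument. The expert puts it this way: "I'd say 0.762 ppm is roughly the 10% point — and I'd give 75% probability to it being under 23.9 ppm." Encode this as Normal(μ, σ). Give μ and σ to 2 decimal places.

The p-quantile of Normal(μ,σ) is μ + z_p·σ, with z_{0.1} = -1.282 and z_{0.75} = 0.6745.
Eliminate σ: μ = (z₂·x₁ − z₁·x₂)/(z₂ − z₁) = (0.6745·0.762 − (-1.282)·23.9)/1.956 = 15.92.
Then σ = (x₂ − x₁)/(z₂ − z₁) = (23.9 − 0.762)/1.956 = 11.83.

μ = 15.92, σ = 11.83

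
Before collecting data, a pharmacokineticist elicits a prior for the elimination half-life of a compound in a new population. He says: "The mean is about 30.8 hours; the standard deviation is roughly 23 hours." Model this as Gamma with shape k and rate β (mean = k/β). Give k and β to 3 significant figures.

k ≈ 1.79, β ≈ 0.0582

For Gamma(k, rate β): mean = k/β, variance = k/β², so CV = 1/√k.
CV = SD/mean = 23/30.8 = 0.7468, hence k = 1/CV² = 1.79.
Then β = k/mean = 1.79/30.8 = 0.0582.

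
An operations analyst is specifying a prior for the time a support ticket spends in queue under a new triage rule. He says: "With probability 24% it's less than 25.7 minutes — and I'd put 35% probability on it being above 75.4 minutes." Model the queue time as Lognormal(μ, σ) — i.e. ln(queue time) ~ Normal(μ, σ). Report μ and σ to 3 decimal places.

If T ~ Lognormal(μ,σ) then ln T ~ Normal(μ,σ), so the p-quantile of ln T is μ + z_p·σ.
ln(25.7) = 3.246 and ln(75.4) = 4.323; z_{0.24} = -0.7063, z_{0.65} = 0.3853.
σ = (4.323 − 3.246)/(0.3853 − (-0.7063)) = 0.986.
μ = 3.246 − (-0.7063)·0.986 = 3.943.

μ ≈ 3.943, σ ≈ 0.986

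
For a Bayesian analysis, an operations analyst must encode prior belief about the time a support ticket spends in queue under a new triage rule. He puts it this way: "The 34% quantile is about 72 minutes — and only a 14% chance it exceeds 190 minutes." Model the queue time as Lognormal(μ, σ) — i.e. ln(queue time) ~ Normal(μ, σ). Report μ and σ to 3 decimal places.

If T ~ Lognormal(μ,σ) then ln T ~ Normal(μ,σ), so the p-quantile of ln T is μ + z_p·σ.
ln(72) = 4.277 and ln(190) = 5.247; z_{0.34} = -0.4125, z_{0.86} = 1.08.
σ = (5.247 − 4.277)/(1.08 − (-0.4125)) = 0.650.
μ = 4.277 − (-0.4125)·0.650 = 4.545.

μ ≈ 4.545, σ ≈ 0.650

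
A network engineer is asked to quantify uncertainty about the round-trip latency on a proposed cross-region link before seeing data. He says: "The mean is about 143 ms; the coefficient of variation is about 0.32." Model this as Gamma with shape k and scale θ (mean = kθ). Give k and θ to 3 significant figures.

For Gamma(k, scale θ): mean = kθ, variance = kθ², so CV = 1/√k.
CV = 0.32, hence k = 1/CV² = 9.77.
Then θ = mean/k = 143/9.77 = 14.6.

k ≈ 9.77, θ ≈ 14.6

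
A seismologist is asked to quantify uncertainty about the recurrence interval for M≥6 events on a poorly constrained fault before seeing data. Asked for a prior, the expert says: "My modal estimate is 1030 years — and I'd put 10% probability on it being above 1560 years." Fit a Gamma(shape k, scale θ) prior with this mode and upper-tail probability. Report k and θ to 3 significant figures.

k ≈ 11.8, θ ≈ 95.3

Gamma(k,θ) with k>1 has mode (k−1)θ, so θ = 1030/(k−1).
Need P(X < 1560) = 0.9 with θ tied to k this way. Start at k = 2, θ = 1030: P(X<1560) ≈ 0.447.
Too low — raise k to concentrate. Iterating converges to k ≈ 11.8.
Then θ = 1030/(11.8−1) ≈ 95.3.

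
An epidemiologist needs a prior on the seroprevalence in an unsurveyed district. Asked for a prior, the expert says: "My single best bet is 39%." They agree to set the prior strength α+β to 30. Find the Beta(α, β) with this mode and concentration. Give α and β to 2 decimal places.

For α,β > 1 the Beta mode is (α−1)/(α+β−2). With α+β = 30, the mode is (α−1)/28.
Set (α−1)/28 = 0.39 → α = 1 + 0.39·28 = 11.92.
β = 30 − α = 18.08.

α = 11.92, β = 18.08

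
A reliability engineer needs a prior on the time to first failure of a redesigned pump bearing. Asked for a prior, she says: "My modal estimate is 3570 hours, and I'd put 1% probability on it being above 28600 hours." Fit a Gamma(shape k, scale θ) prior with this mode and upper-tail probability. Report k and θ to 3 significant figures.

k ≈ 1.78, θ ≈ 4600

Gamma(k,θ) with k>1 has mode (k−1)θ, so θ = 3570/(k−1).
Need P(X < 28600) = 0.99 with θ tied to k this way. Start at k = 2, θ = 3570: P(X<28600) ≈ 0.997.
Too high — lower k to spread out. Iterating converges to k ≈ 1.78.
Then θ = 3570/(1.78−1) ≈ 4600.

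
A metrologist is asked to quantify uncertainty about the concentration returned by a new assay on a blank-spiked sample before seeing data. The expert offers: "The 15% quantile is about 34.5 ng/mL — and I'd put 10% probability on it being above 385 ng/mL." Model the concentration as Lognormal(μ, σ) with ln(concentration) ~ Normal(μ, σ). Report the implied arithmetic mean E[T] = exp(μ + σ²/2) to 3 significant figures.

If T ~ Lognormal(μ,σ) then ln T ~ Normal(μ,σ), so the p-quantile of ln T is μ + z_p·σ.
ln(34.5) = 3.541 and ln(385) = 5.953; z_{0.15} = -1.036, z_{0.9} = 1.282.
σ = (5.953 − 3.541)/(1.282 − (-1.036)) = 1.041.
μ = 3.541 − (-1.036)·1.041 = 4.620.
E[T] = exp(μ + σ²/2) = exp(4.620 + 0.5415) = 174 ng/mL.

E[T] ≈ 174 ng/mL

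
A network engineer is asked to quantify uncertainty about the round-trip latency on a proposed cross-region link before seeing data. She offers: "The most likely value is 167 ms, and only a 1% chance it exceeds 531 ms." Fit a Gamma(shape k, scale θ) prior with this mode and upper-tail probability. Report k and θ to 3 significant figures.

k ≈ 4.32, θ ≈ 50.3

Gamma(k,θ) with k>1 has mode (k−1)θ, so θ = 167/(k−1).
Need P(X < 531) = 0.99 with θ tied to k this way. Start at k = 2, θ = 167: P(X<531) ≈ 0.826.
Too low — raise k to concentrate. Iterating converges to k ≈ 4.32.
Then θ = 167/(4.32−1) ≈ 50.3.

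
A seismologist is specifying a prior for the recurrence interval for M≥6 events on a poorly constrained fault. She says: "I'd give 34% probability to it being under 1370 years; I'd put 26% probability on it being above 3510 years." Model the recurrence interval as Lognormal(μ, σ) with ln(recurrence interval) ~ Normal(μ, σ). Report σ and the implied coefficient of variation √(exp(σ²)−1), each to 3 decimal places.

σ ≈ 0.891, CV ≈ 1.101

If T ~ Lognormal(μ,σ) then ln T ~ Normal(μ,σ), so the p-quantile of ln T is μ + z_p·σ.
ln(1370) = 7.223 and ln(3510) = 8.163; z_{0.34} = -0.4125, z_{0.74} = 0.6433.
σ = (8.163 − 7.223)/(0.6433 − (-0.4125)) = 0.891.
μ = 7.223 − (-0.4125)·0.891 = 7.590.
CV = √(exp(σ²)−1) = √(exp(0.7940)−1) = 1.101.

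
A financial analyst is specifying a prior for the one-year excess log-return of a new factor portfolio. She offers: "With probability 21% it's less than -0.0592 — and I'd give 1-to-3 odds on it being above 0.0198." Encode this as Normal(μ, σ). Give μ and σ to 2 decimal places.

μ = -0.02, σ = 0.05

The p-quantile of Normal(μ,σ) is μ + z_p·σ, with z_{0.21} = -0.8064 and z_{0.75} = 0.6745.
Eliminate σ: μ = (z₂·x₁ − z₁·x₂)/(z₂ − z₁) = (0.6745·-0.0592 − (-0.8064)·0.0198)/1.481 = -0.02.
Then σ = (x₂ − x₁)/(z₂ − z₁) = (0.0198 − -0.0592)/1.481 = 0.05.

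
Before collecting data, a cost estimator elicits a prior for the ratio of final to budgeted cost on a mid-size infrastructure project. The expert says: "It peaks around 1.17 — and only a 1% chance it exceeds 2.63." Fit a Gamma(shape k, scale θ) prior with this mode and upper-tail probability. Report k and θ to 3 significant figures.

Gamma(k,θ) with k>1 has mode (k−1)θ, so θ = 1.17/(k−1).
Need P(X < 2.63) = 0.99 with θ tied to k this way. Start at k = 2, θ = 1.17: P(X<2.63) ≈ 0.657.
Too low — raise k to concentrate. Iterating converges to k ≈ 8.32.
Then θ = 1.17/(8.32−1) ≈ 0.16.

k ≈ 8.32, θ ≈ 0.16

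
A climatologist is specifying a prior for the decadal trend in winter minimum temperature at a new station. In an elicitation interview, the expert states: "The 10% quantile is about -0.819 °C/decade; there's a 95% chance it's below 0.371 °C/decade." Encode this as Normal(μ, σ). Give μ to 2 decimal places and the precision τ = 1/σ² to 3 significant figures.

μ = -0.30, τ = 6.05

The p-quantile of Normal(μ,σ) is μ + z_p·σ, with z_{0.1} = -1.282 and z_{0.95} = 1.645.
Eliminate σ: μ = (z₂·x₁ − z₁·x₂)/(z₂ − z₁) = (1.645·-0.819 − (-1.282)·0.371)/2.926 = -0.30.
Then σ = (x₂ − x₁)/(z₂ − z₁) = (0.371 − -0.819)/2.926 = 0.41.
Precision τ = 1/σ² = 1/0.4066² = 6.05.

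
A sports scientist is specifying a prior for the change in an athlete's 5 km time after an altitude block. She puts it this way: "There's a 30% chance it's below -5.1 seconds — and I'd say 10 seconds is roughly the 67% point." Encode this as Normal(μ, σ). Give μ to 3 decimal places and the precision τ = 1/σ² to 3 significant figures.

μ = 3.111, τ = 0.00408

For Normal(μ,σ), the p-quantile is μ + z_p·σ. Here z_{0.3} = -0.5244, z_{0.67} = 0.4399.
So -5.1 = μ − 0.5244σ and 10 = μ + 0.4399σ.
Subtracting: σ = (10 − -5.1)/(0.4399 − (-0.5244)) = 15.659.
Then μ = -5.1 − (-0.5244)·15.659 = 3.111.
Precision τ = 1/σ² = 1/15.66² = 0.00408.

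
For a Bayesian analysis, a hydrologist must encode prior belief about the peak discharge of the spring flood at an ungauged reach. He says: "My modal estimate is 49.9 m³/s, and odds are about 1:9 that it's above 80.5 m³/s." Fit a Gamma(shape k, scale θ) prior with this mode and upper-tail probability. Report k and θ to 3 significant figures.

k ≈ 9.22, θ ≈ 6.07

Gamma(k,θ) with k>1 has mode (k−1)θ, so θ = 49.9/(k−1).
Need P(X < 80.5) = 0.9 with θ tied to k this way. Start at k = 2, θ = 49.9: P(X<80.5) ≈ 0.479.
Too low — raise k to concentrate. Iterating converges to k ≈ 9.22.
Then θ = 49.9/(9.22−1) ≈ 6.07.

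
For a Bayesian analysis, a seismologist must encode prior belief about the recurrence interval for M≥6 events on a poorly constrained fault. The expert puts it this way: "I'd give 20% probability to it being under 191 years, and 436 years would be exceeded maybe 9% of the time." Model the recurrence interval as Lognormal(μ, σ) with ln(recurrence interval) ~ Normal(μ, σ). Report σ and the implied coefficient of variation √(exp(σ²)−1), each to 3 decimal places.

If T ~ Lognormal(μ,σ) then ln T ~ Normal(μ,σ), so the p-quantile of ln T is μ + z_p·σ.
ln(191) = 5.252 and ln(436) = 6.078; z_{0.2} = -0.8416, z_{0.91} = 1.341.
σ = (6.078 − 5.252)/(1.341 − (-0.8416)) = 0.378.
μ = 5.252 − (-0.8416)·0.378 = 5.571.
CV = √(exp(σ²)−1) = √(exp(0.1430)−1) = 0.392.

σ ≈ 0.378, CV ≈ 0.392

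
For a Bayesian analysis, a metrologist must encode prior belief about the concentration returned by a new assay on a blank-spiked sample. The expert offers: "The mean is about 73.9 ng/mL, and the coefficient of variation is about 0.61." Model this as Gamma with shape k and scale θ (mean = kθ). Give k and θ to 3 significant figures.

k ≈ 2.69, θ ≈ 27.5

For Gamma(k, scale θ): mean = kθ, variance = kθ², so CV = 1/√k.
CV = 0.61, hence k = 1/CV² = 2.69.
Then θ = mean/k = 73.9/2.69 = 27.5.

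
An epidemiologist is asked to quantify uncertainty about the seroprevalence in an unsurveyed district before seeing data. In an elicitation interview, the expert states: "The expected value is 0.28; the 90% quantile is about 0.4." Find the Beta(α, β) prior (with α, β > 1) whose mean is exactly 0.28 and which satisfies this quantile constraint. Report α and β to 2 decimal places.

With mean 0.28 fixed, write α = 0.28s, β = 0.72s where s = α+β.
Need P(θ < 0.4) = 0.9 under Beta(0.28s, 0.72s). Normal approximation: (q−m)/√(m(1−m)/s) ≈ z_{0.9} = 1.28, so s ≈ 0.28·0.72·(1.28)²/(0.4−0.28)² = 23.0.
At s = 23.0: P(θ<0.4) ≈ 0.895. Adjusting to match 0.9 gives s ≈ 24.04.
So α = 0.28·24.04 ≈ 6.73, β = 0.72·24.04 ≈ 17.31.

α ≈ 6.73, β ≈ 17.31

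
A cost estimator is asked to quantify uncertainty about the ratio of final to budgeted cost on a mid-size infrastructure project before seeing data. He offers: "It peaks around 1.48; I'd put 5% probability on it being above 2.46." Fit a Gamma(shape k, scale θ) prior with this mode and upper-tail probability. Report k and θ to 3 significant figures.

k ≈ 11.8, θ ≈ 0.137

Gamma(k,θ) with k>1 has mode (k−1)θ, so θ = 1.48/(k−1).
Need P(X < 2.46) = 0.95 with θ tied to k this way. Start at k = 2, θ = 1.48: P(X<2.46) ≈ 0.495.
Too low — raise k to concentrate. Iterating converges to k ≈ 11.8.
Then θ = 1.48/(11.8−1) ≈ 0.137.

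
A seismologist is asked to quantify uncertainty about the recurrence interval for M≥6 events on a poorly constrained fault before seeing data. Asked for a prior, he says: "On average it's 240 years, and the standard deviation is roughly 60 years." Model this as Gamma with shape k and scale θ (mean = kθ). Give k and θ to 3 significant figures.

k ≈ 16, θ ≈ 15

For Gamma(k, scale θ): mean = kθ, variance = kθ², so CV = 1/√k.
CV = SD/mean = 60/240 = 0.25, hence k = 1/CV² = 16.
Then θ = mean/k = 240/16 = 15.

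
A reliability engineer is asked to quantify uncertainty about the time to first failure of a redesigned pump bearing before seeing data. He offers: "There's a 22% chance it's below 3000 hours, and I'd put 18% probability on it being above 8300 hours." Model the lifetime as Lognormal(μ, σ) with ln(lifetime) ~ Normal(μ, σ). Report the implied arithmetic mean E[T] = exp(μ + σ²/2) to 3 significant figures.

E[T] ≈ 5730 hours

If T ~ Lognormal(μ,σ) then ln T ~ Normal(μ,σ), so the p-quantile of ln T is μ + z_p·σ.
ln(3000) = 8.006 and ln(8300) = 9.024; z_{0.22} = -0.7722, z_{0.82} = 0.9154.
σ = (9.024 − 8.006)/(0.9154 − (-0.7722)) = 0.603.
μ = 8.006 − (-0.7722)·0.603 = 8.472.
E[T] = exp(μ + σ²/2) = exp(8.472 + 0.1818) = 5730 hours.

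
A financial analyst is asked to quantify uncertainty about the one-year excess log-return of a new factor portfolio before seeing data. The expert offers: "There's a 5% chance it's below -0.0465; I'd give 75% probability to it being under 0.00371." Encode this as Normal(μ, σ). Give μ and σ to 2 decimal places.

μ = -0.01, σ = 0.02

The p-quantile of Normal(μ,σ) is μ + z_p·σ, with z_{0.05} = -1.645 and z_{0.75} = 0.6745.
Eliminate σ: μ = (z₂·x₁ − z₁·x₂)/(z₂ − z₁) = (0.6745·-0.0465 − (-1.645)·0.00371)/2.319 = -0.01.
Then σ = (x₂ − x₁)/(z₂ − z₁) = (0.00371 − -0.0465)/2.319 = 0.02.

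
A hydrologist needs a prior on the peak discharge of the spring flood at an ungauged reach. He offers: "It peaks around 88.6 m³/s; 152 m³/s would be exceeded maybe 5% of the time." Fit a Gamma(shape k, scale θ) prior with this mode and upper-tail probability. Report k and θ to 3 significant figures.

Gamma(k,θ) with k>1 has mode (k−1)θ, so θ = 88.6/(k−1).
Need P(X < 152) = 0.95 with θ tied to k this way. Start at k = 2, θ = 88.6: P(X<152) ≈ 0.512.
Too low — raise k to concentrate. Iterating converges to k ≈ 10.6.
Then θ = 88.6/(10.6−1) ≈ 9.25.

k ≈ 10.6, θ ≈ 9.25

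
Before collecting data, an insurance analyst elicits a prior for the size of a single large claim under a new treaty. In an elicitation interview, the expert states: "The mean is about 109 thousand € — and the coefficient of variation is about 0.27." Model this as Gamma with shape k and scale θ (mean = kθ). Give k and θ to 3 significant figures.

k ≈ 13.7, θ ≈ 7.95

For Gamma(k, scale θ): mean = kθ, variance = kθ², so CV = 1/√k.
CV = 0.27, hence k = 1/CV² = 13.7.
Then θ = mean/k = 109/13.7 = 7.95.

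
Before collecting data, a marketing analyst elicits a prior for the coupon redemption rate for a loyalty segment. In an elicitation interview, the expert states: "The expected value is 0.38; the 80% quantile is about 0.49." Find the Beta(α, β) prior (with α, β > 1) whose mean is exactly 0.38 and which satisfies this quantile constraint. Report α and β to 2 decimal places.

α ≈ 5.11, β ≈ 8.34

With mean 0.38 fixed, write α = 0.38s, β = 0.62s where s = α+β.
Need P(θ < 0.49) = 0.8 under Beta(0.38s, 0.62s). Normal approximation: (q−m)/√(m(1−m)/s) ≈ z_{0.8} = 0.842, so s ≈ 0.38·0.62·(0.842)²/(0.49−0.38)² = 13.8.
At s = 13.8: P(θ<0.49) ≈ 0.803. Adjusting to match 0.8 gives s ≈ 13.45.
So α = 0.38·13.45 ≈ 5.11, β = 0.62·13.45 ≈ 8.34.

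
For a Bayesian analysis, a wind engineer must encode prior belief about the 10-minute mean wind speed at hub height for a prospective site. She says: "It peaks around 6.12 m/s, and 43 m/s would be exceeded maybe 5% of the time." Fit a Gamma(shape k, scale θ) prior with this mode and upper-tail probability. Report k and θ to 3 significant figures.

k ≈ 1.57, θ ≈ 10.7

Gamma(k,θ) with k>1 has mode (k−1)θ, so θ = 6.12/(k−1).
Need P(X < 43) = 0.95 with θ tied to k this way. Start at k = 2, θ = 6.12: P(X<43) ≈ 0.993.
Too high — lower k to spread out. Iterating converges to k ≈ 1.57.
Then θ = 6.12/(1.57−1) ≈ 10.7.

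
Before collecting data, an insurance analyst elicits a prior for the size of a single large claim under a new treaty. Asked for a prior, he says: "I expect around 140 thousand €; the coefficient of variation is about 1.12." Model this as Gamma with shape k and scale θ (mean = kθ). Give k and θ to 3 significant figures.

For Gamma(k, scale θ): mean = kθ, variance = kθ², so CV = 1/√k.
CV = 1.12, hence k = 1/CV² = 0.797.
Then θ = mean/k = 140/0.797 = 176.

k ≈ 0.797, θ ≈ 176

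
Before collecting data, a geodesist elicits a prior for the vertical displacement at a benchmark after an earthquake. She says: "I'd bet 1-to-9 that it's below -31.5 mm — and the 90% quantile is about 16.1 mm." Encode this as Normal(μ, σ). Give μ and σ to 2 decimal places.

μ = -7.70, σ = 18.57

For Normal(μ,σ), the p-quantile is μ + z_p·σ. Here z_{0.1} = -1.282, z_{0.9} = 1.282.
So -31.5 = μ − 1.282σ and 16.1 = μ + 1.282σ.
Subtracting: σ = (16.1 − -31.5)/(1.282 − (-1.282)) = 18.57.
Then μ = -31.5 − (-1.282)·18.57 = -7.70.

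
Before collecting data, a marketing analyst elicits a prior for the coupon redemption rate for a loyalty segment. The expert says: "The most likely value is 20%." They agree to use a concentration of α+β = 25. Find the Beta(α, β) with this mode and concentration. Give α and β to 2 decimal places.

α = 5.60, β = 19.40

For α,β > 1 the Beta mode is (α−1)/(α+β−2). With α+β = 25, the mode is (α−1)/23.
Set (α−1)/23 = 0.2 → α = 1 + 0.2·23 = 5.60.
β = 25 − α = 19.40.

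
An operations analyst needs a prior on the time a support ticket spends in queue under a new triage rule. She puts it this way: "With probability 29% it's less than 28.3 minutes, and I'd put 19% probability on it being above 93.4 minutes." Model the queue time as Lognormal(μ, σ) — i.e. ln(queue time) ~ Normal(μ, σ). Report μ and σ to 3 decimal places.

μ ≈ 3.805, σ ≈ 0.834

If T ~ Lognormal(μ,σ) then ln T ~ Normal(μ,σ), so the p-quantile of ln T is μ + z_p·σ.
ln(28.3) = 3.343 and ln(93.4) = 4.537; z_{0.29} = -0.5534, z_{0.81} = 0.8779.
σ = (4.537 − 3.343)/(0.8779 − (-0.5534)) = 0.834.
μ = 3.343 − (-0.5534)·0.834 = 3.805.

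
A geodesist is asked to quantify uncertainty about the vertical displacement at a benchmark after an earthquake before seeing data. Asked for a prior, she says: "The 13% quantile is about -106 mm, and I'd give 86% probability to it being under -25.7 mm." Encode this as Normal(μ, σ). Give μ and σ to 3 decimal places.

The p-quantile of Normal(μ,σ) is μ + z_p·σ, with z_{0.13} = -1.126 and z_{0.86} = 1.08.
Eliminate σ: μ = (z₂·x₁ − z₁·x₂)/(z₂ − z₁) = (1.08·-106 − (-1.126)·-25.7)/2.207 = -65.012.
Then σ = (x₂ − x₁)/(z₂ − z₁) = (-25.7 − -106)/2.207 = 36.389.

μ = -65.012, σ = 36.389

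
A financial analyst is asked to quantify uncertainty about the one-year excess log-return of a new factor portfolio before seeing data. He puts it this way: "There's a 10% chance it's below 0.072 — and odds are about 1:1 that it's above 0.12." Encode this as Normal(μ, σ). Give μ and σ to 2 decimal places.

For Normal(μ,σ), the p-quantile is μ + z_p·σ. Here z_{0.1} = -1.282, z_{0.5} = 0.
So 0.072 = μ − 1.282σ and 0.12 = μ + 0σ.
Subtracting: σ = (0.12 − 0.072)/(0 − (-1.282)) = 0.04.
Then μ = 0.072 − (-1.282)·0.04 = 0.12.

μ = 0.12, σ = 0.04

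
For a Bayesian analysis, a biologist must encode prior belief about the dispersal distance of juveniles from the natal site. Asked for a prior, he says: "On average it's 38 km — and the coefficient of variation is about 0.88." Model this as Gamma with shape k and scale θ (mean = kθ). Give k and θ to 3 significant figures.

For Gamma(k, scale θ): mean = kθ, variance = kθ², so CV = 1/√k.
CV = 0.88, hence k = 1/CV² = 1.29.
Then θ = mean/k = 38/1.29 = 29.4.

k ≈ 1.29, θ ≈ 29.4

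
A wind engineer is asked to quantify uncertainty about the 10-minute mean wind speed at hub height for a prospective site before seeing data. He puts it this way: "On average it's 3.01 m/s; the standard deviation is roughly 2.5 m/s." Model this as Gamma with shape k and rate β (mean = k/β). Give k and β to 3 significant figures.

For Gamma(k, rate β): mean = k/β, variance = k/β², so CV = 1/√k.
CV = SD/mean = 2.5/3.01 = 0.8306, hence k = 1/CV² = 1.45.
Then β = k/mean = 1.45/3.01 = 0.482.

k ≈ 1.45, β ≈ 0.482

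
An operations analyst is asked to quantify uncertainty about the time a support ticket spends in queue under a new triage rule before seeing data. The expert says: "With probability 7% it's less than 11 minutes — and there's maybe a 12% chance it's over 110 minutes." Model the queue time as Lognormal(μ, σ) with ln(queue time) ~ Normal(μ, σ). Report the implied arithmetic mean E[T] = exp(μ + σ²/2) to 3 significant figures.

E[T] ≈ 57.8 minutes

If T ~ Lognormal(μ,σ) then ln T ~ Normal(μ,σ), so the p-quantile of ln T is μ + z_p·σ.
ln(11) = 2.398 and ln(110) = 4.7; z_{0.07} = -1.476, z_{0.88} = 1.175.
σ = (4.7 − 2.398)/(1.175 − (-1.476)) = 0.869.
μ = 2.398 − (-1.476)·0.869 = 3.680.
E[T] = exp(μ + σ²/2) = exp(3.680 + 0.3773) = 57.8 minutes.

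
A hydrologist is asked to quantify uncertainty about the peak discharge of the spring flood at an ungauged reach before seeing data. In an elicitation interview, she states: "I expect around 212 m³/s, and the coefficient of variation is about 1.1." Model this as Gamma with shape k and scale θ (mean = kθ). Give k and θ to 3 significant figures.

k ≈ 0.826, θ ≈ 257

For Gamma(k, scale θ): mean = kθ, variance = kθ², so CV = 1/√k.
CV = 1.1, hence k = 1/CV² = 0.826.
Then θ = mean/k = 212/0.826 = 257.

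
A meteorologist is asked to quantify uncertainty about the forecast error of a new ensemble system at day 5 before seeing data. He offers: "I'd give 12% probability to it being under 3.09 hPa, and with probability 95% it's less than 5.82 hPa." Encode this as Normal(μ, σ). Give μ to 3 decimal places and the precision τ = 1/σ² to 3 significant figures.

μ = 4.228, τ = 1.07

The p-quantile of Normal(μ,σ) is μ + z_p·σ, with z_{0.12} = -1.175 and z_{0.95} = 1.645.
Eliminate σ: μ = (z₂·x₁ − z₁·x₂)/(z₂ − z₁) = (1.645·3.09 − (-1.175)·5.82)/2.82 = 4.228.
Then σ = (x₂ − x₁)/(z₂ − z₁) = (5.82 − 3.09)/2.82 = 0.968.
Precision τ = 1/σ² = 1/0.9681² = 1.07.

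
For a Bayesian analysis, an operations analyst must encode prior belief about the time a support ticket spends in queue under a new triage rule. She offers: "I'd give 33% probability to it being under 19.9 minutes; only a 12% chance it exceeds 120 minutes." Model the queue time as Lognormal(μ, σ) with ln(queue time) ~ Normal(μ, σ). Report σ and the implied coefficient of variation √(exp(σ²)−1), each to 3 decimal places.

If T ~ Lognormal(μ,σ) then ln T ~ Normal(μ,σ), so the p-quantile of ln T is μ + z_p·σ.
ln(19.9) = 2.991 and ln(120) = 4.787; z_{0.33} = -0.4399, z_{0.88} = 1.175.
σ = (4.787 − 2.991)/(1.175 − (-0.4399)) = 1.113.
μ = 2.991 − (-0.4399)·1.113 = 3.480.
CV = √(exp(σ²)−1) = √(exp(1.2379)−1) = 1.565.

σ ≈ 1.113, CV ≈ 1.565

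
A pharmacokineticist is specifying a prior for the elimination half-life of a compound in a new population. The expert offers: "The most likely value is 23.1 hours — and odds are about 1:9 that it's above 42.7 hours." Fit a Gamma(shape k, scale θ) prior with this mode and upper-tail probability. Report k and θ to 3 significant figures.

k ≈ 6.06, θ ≈ 4.57

Gamma(k,θ) with k>1 has mode (k−1)θ, so θ = 23.1/(k−1).
Need P(X < 42.7) = 0.9 with θ tied to k this way. Start at k = 2, θ = 23.1: P(X<42.7) ≈ 0.551.
Too low — raise k to concentrate. Iterating converges to k ≈ 6.06.
Then θ = 23.1/(6.06−1) ≈ 4.57.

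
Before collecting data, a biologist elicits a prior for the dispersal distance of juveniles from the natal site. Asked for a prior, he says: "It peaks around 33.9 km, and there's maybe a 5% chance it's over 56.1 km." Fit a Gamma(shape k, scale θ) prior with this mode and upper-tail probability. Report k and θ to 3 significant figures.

k ≈ 12, θ ≈ 3.08

Gamma(k,θ) with k>1 has mode (k−1)θ, so θ = 33.9/(k−1).
Need P(X < 56.1) = 0.95 with θ tied to k this way. Start at k = 2, θ = 33.9: P(X<56.1) ≈ 0.493.
Too low — raise k to concentrate. Iterating converges to k ≈ 12.
Then θ = 33.9/(12−1) ≈ 3.08.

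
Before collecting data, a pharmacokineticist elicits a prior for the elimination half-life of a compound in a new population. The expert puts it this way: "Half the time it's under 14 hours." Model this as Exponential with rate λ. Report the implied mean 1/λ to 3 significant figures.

mean ≈ 20.2 hours

Exponential median = ln 2 / λ, so λ = ln 2 / 14.0 = 0.0495.
Mean = 1/λ = 20.2 hours.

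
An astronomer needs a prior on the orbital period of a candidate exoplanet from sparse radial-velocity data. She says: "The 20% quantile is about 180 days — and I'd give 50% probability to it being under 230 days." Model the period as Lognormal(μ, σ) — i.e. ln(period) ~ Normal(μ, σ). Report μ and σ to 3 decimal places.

μ ≈ 5.438, σ ≈ 0.291

If T ~ Lognormal(μ,σ) then ln T ~ Normal(μ,σ), so the p-quantile of ln T is μ + z_p·σ.
ln(180) = 5.193 and ln(230) = 5.438; z_{0.2} = -0.8416, z_{0.5} = 0.
σ = (5.438 − 5.193)/(0 − (-0.8416)) = 0.291.
μ = 5.193 − (-0.8416)·0.291 = 5.438.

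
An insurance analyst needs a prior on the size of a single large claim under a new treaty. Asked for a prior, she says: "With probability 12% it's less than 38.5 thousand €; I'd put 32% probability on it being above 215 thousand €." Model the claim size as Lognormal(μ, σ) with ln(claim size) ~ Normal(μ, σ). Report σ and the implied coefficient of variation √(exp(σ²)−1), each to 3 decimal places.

σ ≈ 1.047, CV ≈ 1.412

If T ~ Lognormal(μ,σ) then ln T ~ Normal(μ,σ), so the p-quantile of ln T is μ + z_p·σ.
ln(38.5) = 3.651 and ln(215) = 5.371; z_{0.12} = -1.175, z_{0.68} = 0.4677.
σ = (5.371 − 3.651)/(0.4677 − (-1.175)) = 1.047.
μ = 3.651 − (-1.175)·1.047 = 4.881.
CV = √(exp(σ²)−1) = √(exp(1.0963)−1) = 1.412.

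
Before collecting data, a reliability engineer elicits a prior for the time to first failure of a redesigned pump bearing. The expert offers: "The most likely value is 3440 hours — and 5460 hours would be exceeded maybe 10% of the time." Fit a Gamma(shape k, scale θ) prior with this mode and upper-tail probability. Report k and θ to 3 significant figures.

Gamma(k,θ) with k>1 has mode (k−1)θ, so θ = 3440/(k−1).
Need P(X < 5460) = 0.9 with θ tied to k this way. Start at k = 2, θ = 3440: P(X<5460) ≈ 0.471.
Too low — raise k to concentrate. Iterating converges to k ≈ 9.79.
Then θ = 3440/(9.79−1) ≈ 391.

k ≈ 9.79, θ ≈ 391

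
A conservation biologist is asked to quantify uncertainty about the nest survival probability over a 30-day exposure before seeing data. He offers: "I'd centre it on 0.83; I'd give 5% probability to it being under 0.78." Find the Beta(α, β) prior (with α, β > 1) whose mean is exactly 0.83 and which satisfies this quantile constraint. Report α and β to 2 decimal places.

With mean 0.83 fixed, write α = 0.83s, β = 0.17s where s = α+β.
Need P(θ < 0.78) = 0.05 under Beta(0.83s, 0.17s). Normal approximation: (q−m)/√(m(1−m)/s) ≈ z_{0.05} = -1.64, so s ≈ 0.83·0.17·(-1.64)²/(0.78−0.83)² = 152.7.
At s = 152.7: P(θ<0.78) ≈ 0.057. Adjusting to match 0.05 gives s ≈ 165.95.
So α = 0.83·165.95 ≈ 137.73, β = 0.17·165.95 ≈ 28.21.

α ≈ 137.73, β ≈ 28.21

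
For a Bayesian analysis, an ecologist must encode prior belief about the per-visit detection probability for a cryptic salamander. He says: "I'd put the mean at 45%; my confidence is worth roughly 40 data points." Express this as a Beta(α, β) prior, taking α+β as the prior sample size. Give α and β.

Under the effective-sample-size interpretation, Beta(α, β) has prior mean α/(α+β) and prior sample size α+β.
So α+β = 40 and α/(α+β) = 0.45, giving α = 0.45·40 = 18 and β = 40 − 18 = 22.

α = 18, β = 22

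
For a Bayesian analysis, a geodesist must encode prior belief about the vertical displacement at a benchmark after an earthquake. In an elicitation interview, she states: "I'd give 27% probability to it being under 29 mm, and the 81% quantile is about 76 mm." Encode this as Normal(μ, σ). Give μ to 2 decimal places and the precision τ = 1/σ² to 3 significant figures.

μ = 48.32, τ = 0.00101

The p-quantile of Normal(μ,σ) is μ + z_p·σ, with z_{0.27} = -0.6128 and z_{0.81} = 0.8779.
Eliminate σ: μ = (z₂·x₁ − z₁·x₂)/(z₂ − z₁) = (0.8779·29 − (-0.6128)·76)/1.491 = 48.32.
Then σ = (x₂ − x₁)/(z₂ − z₁) = (76 − 29)/1.491 = 31.53.
Precision τ = 1/σ² = 1/31.53² = 0.00101.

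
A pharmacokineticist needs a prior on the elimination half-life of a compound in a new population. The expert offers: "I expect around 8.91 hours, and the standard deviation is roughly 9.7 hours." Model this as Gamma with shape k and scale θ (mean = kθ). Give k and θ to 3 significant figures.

For Gamma(k, scale θ): mean = kθ, variance = kθ², so CV = 1/√k.
CV = SD/mean = 9.7/8.91 = 1.089, hence k = 1/CV² = 0.844.
Then θ = mean/k = 8.91/0.844 = 10.6.

k ≈ 0.844, θ ≈ 10.6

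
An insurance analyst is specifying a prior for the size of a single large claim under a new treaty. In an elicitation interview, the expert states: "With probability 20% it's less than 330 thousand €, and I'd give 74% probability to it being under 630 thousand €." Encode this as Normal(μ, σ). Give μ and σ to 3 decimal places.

μ = 500.028, σ = 202.025

The p-quantile of Normal(μ,σ) is μ + z_p·σ, with z_{0.2} = -0.8416 and z_{0.74} = 0.6433.
Eliminate σ: μ = (z₂·x₁ − z₁·x₂)/(z₂ − z₁) = (0.6433·330 − (-0.8416)·630)/1.485 = 500.028.
Then σ = (x₂ − x₁)/(z₂ − z₁) = (630 − 330)/1.485 = 202.025.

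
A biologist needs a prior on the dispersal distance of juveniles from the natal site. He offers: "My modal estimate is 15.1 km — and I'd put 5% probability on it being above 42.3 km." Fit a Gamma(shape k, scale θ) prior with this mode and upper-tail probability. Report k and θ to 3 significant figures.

k ≈ 3.52, θ ≈ 5.99

Gamma(k,θ) with k>1 has mode (k−1)θ, so θ = 15.1/(k−1).
Need P(X < 42.3) = 0.95 with θ tied to k this way. Start at k = 2, θ = 15.1: P(X<42.3) ≈ 0.769.
Too low — raise k to concentrate. Iterating converges to k ≈ 3.52.
Then θ = 15.1/(3.52−1) ≈ 5.99.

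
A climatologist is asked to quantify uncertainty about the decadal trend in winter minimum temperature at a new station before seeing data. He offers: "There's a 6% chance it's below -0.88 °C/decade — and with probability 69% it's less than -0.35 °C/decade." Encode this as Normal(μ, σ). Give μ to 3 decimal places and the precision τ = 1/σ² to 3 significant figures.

μ = -0.478, τ = 15

The p-quantile of Normal(μ,σ) is μ + z_p·σ, with z_{0.06} = -1.555 and z_{0.69} = 0.4959.
Eliminate σ: μ = (z₂·x₁ − z₁·x₂)/(z₂ − z₁) = (0.4959·-0.88 − (-1.555)·-0.35)/2.051 = -0.478.
Then σ = (x₂ − x₁)/(z₂ − z₁) = (-0.35 − -0.88)/2.051 = 0.258.
Precision τ = 1/σ² = 1/0.2585² = 15.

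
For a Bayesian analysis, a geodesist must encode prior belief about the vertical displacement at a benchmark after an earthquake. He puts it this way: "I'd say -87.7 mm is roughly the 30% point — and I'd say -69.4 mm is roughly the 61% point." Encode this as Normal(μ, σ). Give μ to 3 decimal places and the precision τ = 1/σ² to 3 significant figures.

For Normal(μ,σ), the p-quantile is μ + z_p·σ. Here z_{0.3} = -0.5244, z_{0.61} = 0.2793.
So -87.7 = μ − 0.5244σ and -69.4 = μ + 0.2793σ.
Subtracting: σ = (-69.4 − -87.7)/(0.2793 − (-0.5244)) = 22.769.
Then μ = -87.7 − (-0.5244)·22.769 = -75.760.
Precision τ = 1/σ² = 1/22.77² = 0.00193.

μ = -75.760, τ = 0.00193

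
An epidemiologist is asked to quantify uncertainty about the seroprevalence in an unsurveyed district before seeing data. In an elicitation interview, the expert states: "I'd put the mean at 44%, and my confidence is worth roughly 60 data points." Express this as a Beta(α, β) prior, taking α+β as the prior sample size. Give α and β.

Under the effective-sample-size interpretation, Beta(α, β) has prior mean α/(α+β) and prior sample size α+β.
So α+β = 60 and α/(α+β) = 0.44, giving α = 0.44·60 = 26.4 and β = 60 − 26.4 = 33.6.

α = 26.4, β = 33.6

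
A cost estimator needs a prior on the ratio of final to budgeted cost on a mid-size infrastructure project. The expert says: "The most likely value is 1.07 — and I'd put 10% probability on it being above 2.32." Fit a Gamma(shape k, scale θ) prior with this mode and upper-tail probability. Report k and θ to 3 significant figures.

k ≈ 4.21, θ ≈ 0.333

Gamma(k,θ) with k>1 has mode (k−1)θ, so θ = 1.07/(k−1).
Need P(X < 2.32) = 0.9 with θ tied to k this way. Start at k = 2, θ = 1.07: P(X<2.32) ≈ 0.638.
Too low — raise k to concentrate. Iterating converges to k ≈ 4.21.
Then θ = 1.07/(4.21−1) ≈ 0.333.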